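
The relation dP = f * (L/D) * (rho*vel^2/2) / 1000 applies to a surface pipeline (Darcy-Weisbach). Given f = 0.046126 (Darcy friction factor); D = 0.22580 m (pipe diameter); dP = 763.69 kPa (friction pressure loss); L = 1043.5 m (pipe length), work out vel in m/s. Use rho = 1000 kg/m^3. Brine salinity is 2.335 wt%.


vel = sqrt(dP*1000*2*D / (f*L*rho))
vel = sqrt(763.69*1000*2*0.22580 / (0.046126*1043.5*1000))
vel = 2.6768 m/s


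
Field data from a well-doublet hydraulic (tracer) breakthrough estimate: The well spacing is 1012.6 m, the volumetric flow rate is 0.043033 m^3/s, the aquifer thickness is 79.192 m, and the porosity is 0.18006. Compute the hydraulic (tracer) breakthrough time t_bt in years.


t_bt = pi * hr * phi * L^2 / (3 * Qv) / (365.25*86400)
t_bt = pi * 79.192 * 0.18006 * 1012.6^2 / (3 * 0.043033) / (365.25*86400)
t_bt = 11.275 years


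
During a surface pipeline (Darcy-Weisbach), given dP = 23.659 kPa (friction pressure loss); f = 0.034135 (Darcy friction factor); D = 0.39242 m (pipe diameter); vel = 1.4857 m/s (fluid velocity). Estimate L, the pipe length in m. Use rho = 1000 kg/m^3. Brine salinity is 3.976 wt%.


L = dP*1000*D / (f*rho*vel^2/2)
L = 23.659*1000*0.39242 / (0.034135*1000*1.4857^2/2)
L = 246.44 m


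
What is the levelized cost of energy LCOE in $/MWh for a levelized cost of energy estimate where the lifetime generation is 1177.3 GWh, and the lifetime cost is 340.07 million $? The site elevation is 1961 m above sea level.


LCOE = C_tot / E_tot * 100
LCOE = 340.07 / 1177.3 * 100
LCOE = 28.88559 cents/kWh
Convert: 28.88559 cents/kWh * 10.0 = 288.86 $/MWh
LCOE = 288.86 $/MWh


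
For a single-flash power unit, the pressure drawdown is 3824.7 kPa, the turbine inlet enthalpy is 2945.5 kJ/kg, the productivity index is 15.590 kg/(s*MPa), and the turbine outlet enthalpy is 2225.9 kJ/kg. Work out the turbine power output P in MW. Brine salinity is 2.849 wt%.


Step 1: mdot = PI * dP / 1000 = 15.59 * 3824.7 / 1000 = 59.62707 kg/s
Step 2: P = mdot*(h_in - h_out)/1000 = 59.62707*(2945.5 - 2225.9)/1000 = 42.908 MW
P = 42.908 MW


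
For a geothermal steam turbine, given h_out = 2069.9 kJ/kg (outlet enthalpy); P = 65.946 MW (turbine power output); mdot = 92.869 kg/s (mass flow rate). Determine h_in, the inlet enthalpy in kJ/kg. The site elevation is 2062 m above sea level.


h_in = h_out + P * 1000 / mdot
h_in = 2069.9 + 65.946 * 1000 / 92.869
h_in = 2780.0 kJ/kg


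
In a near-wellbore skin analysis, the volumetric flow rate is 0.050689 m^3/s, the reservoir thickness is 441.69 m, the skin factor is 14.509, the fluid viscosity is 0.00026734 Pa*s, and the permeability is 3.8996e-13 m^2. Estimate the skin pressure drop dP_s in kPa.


dP_s = S * q * mu / (2*pi*k*hr) / 1000
dP_s = 14.509 * 0.050689 * 0.00026734 / (2*pi*3.8996e-13*441.69) / 1000
dP_s = 181.68 kPa


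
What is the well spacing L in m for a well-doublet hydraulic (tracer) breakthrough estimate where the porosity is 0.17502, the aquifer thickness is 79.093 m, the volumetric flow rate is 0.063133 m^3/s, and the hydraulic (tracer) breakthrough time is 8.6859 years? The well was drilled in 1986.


L = sqrt(t_bt*365.25*86400*3*Qv / (pi*hr*phi))
L = sqrt(8.6859*365.25*86400*3*0.063133 / (pi*79.093*0.17502))
L = 1092.6 m


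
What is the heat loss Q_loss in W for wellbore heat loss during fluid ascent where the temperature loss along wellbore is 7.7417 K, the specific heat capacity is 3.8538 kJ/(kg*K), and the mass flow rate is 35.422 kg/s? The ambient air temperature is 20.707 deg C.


Q_loss = mdot * cp * dT
Q_loss = 35.422 * 3.8538 * 7.7417
Q_loss = 1056.814 kW
Convert: 1056.814 kW * 1000.0 = 1.0568e+06 W
Q_loss = 1.0568e+06 W


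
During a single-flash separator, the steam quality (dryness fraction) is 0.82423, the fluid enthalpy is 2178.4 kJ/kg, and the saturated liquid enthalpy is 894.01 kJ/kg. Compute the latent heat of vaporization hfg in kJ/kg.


hfg = (h - hf) / x
hfg = (2178.4 - 894.01) / 0.82423
hfg = 1558.3 kJ/kg


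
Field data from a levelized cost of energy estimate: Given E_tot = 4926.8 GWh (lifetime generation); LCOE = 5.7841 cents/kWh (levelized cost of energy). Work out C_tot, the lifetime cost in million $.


C_tot = LCOE / 100 * E_tot
C_tot = 5.7841 / 100 * 4926.8
C_tot = 284.97 million $


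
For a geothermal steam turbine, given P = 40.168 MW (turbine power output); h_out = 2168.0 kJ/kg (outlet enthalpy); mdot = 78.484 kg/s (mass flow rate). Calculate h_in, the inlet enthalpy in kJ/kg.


h_in = h_out + P * 1000 / mdot
h_in = 2168.0 + 40.168 * 1000 / 78.484
h_in = 2679.8 kJ/kg


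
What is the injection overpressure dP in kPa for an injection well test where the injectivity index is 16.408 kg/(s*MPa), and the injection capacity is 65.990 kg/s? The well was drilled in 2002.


dP = mdot * 1000 / II
dP = 65.990 * 1000 / 16.408
dP = 4021.8 kPa


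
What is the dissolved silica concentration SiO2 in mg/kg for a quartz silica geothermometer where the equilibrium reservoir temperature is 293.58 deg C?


SiO2 = 10^(5.19 - 1309/(T_eq + 273.15))
SiO2 = 10^(5.19 - 1309/(293.58 + 273.15))
SiO2 = 759.03 mg/kg


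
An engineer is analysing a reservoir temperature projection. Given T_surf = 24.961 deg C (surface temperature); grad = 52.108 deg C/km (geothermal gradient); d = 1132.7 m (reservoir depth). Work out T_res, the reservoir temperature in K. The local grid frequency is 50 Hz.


T_res = T_surf + grad * d / 1000
T_res = 24.961 + 52.108 * 1132.7 / 1000
T_res = 83.98373 deg C
Convert to K: 83.98373 + 273.15 = 357.13 K
T_res = 357.13 K


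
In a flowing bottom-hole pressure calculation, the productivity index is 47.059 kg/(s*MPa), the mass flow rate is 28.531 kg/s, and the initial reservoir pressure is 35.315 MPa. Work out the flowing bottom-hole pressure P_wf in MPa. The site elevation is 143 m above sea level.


P_wf = P_i - mdot / PI
P_wf = 35.315 - 28.531 / 47.059
P_wf = 34.709 MPa


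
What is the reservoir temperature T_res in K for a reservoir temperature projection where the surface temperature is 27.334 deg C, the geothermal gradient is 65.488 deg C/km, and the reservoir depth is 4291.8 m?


T_res = T_surf + grad * d / 1000
T_res = 27.334 + 65.488 * 4291.8 / 1000
T_res = 308.3954 deg C
Convert to K: 308.3954 + 273.15 = 581.55 K
T_res = 581.55 K


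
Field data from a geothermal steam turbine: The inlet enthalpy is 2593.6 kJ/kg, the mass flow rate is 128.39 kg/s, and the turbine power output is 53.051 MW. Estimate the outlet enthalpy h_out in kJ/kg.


h_out = h_in - P * 1000 / mdot
h_out = 2593.6 - 53.051 * 1000 / 128.39
h_out = 2180.4 kJ/kg


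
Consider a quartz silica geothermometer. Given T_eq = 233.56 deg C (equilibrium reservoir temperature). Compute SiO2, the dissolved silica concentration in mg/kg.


SiO2 = 10^(5.19 - 1309/(T_eq + 273.15))
SiO2 = 10^(5.19 - 1309/(233.56 + 273.15))
SiO2 = 404.27 mg/kg


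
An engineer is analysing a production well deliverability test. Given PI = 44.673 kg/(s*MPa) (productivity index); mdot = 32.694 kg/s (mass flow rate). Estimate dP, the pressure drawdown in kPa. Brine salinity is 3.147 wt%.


dP = mdot * 1000 / PI
dP = 32.694 * 1000 / 44.673
dP = 731.85 kPa


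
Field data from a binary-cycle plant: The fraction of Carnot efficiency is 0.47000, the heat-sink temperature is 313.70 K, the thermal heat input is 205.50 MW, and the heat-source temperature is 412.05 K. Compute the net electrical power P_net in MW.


Step 1: eta = (1 - Tc/Th)*f = (1 - 313.7/412.05)*0.47 = 0.1121818
Step 2: P_net = eta * Q_in = 0.1121818 * 205.5 = 23.053 MW
P_net = 23.053 MW


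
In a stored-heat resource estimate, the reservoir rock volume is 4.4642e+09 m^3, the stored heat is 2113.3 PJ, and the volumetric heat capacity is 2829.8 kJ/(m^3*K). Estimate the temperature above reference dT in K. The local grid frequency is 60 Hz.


dT = Q_s * 1e12 / (Vr * rhoc)
dT = 2113.3 * 1e12 / (4.4642e+09 * 2829.8)
dT = 167.29 K


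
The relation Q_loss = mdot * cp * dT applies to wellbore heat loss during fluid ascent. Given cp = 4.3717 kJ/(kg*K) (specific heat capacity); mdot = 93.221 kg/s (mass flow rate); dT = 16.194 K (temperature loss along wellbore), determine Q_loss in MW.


Q_loss = mdot * cp * dT
Q_loss = 93.221 * 4.3717 * 16.194
Q_loss = 6599.610 kW
Convert: 6599.610 kW * 0.001 = 6.5996 MW
Q_loss = 6.5996 MW


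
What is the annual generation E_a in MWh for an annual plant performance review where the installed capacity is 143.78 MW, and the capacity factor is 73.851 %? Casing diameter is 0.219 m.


E_a = CF / 100 * cap * 8760
E_a = 73.851 / 100 * 143.78 * 8760
E_a = 9.3016e+05 MWh


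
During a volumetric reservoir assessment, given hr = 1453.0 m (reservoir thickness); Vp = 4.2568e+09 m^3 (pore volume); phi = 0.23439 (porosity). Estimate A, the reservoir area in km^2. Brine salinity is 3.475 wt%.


A = Vp / (1e6 * hr * phi)
A = 4.2568e+09 / (1e6 * 1453.0 * 0.23439)
A = 12.499 km^2


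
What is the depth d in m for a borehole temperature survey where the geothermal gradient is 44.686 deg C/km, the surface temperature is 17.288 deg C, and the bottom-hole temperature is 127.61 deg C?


d = (T_d - T_surf) / grad * 1000
d = (127.61 - 17.288) / 44.686 * 1000
d = 2468.8 m


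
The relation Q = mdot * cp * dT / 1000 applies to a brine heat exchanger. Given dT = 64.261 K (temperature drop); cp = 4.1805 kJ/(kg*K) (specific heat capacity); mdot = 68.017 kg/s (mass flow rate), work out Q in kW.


Q = mdot * cp * dT / 1000
Q = 68.017 * 4.1805 * 64.261 / 1000
Q = 18.27230 MW
Convert: 18.27230 MW * 1000.0 = 18272 kW
Q = 18272 kW


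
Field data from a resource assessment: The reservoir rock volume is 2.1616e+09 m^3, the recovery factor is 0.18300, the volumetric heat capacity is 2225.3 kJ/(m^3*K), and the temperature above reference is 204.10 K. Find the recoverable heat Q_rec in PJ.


Step 1: Q_s = Vr*rhoc*dT/1e12 = 2.1616e+09*2225.3*204.1/1e12 = 981.7636 PJ
Step 2: Q_rec = Q_s * RF = 981.7636 * 0.183 = 179.66 PJ
Q_rec = 179.66 PJ


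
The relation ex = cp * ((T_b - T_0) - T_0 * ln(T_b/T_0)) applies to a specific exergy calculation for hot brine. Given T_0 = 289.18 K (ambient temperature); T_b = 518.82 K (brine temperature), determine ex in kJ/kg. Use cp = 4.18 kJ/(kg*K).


ex = cp * ((T_b - T_0) - T_0 * ln(T_b/T_0))
ex = 4.18 * ((518.82 - 289.18) - 289.18 * ln(518.82/289.18))
ex = 253.36 kJ/kg


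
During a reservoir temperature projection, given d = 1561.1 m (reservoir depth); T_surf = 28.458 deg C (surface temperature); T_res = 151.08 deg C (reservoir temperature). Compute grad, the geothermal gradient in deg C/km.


grad = (T_res - T_surf) / d * 1000
grad = (151.08 - 28.458) / 1561.1 * 1000
grad = 78.548 deg C/km


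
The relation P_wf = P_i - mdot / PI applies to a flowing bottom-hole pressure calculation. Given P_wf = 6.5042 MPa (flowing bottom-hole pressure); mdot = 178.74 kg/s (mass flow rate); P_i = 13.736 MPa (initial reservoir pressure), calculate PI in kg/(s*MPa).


PI = mdot / (P_i - P_wf)
PI = 178.74 / (13.736 - 6.5042)
PI = 24.716 kg/(s*MPa)


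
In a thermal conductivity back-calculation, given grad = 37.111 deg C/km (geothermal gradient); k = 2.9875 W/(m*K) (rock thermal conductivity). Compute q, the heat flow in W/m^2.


q = k * grad / 1000
q = 2.9875 * 37.111 / 1000
q = 0.11087 W/m^2


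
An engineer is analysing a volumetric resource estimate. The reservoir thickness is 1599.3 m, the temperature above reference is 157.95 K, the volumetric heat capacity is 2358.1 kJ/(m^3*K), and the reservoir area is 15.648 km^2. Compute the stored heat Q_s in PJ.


Step 1: Vr = A*1e6*hr = 15.648*1e6*1599.3 = 2.502585e+10 m^3
Step 2: Q_s = Vr*rhoc*dT/1e12 = 2.502585e+10*2358.1*157.95/1e12 = 9321.2 PJ
Q_s = 9321.2 PJ


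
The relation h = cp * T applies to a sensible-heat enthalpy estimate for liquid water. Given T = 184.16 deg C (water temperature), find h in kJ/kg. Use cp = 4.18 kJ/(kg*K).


h = cp * T
h = 4.18 * 184.16
h = 769.79 kJ/kg


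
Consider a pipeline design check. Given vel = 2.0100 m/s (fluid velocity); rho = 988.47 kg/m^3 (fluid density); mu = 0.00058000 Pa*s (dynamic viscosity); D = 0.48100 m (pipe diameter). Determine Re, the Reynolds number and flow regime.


Step 1: Re = rho*vel*D/mu = 988.47*2.01*0.481/0.00058 = 1.6477e+06
Step 2: Re = 1.6477e+06 > 4000, so flow is turbulent.
Re = 1.6477e+06 (turbulent)


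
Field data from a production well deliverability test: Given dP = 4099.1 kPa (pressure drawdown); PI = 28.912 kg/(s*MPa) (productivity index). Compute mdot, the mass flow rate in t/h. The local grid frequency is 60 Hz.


mdot = PI * dP / 1000
mdot = 28.912 * 4099.1 / 1000
mdot = 118.5132 kg/s
Convert: 118.5132 kg/s * 3.6 = 426.65 t/h
mdot = 426.65 t/h


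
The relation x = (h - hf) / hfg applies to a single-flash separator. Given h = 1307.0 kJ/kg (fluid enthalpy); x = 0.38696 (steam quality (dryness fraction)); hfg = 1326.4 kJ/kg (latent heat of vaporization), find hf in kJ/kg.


hf = h - x * hfg
hf = 1307.0 - 0.38696 * 1326.4
hf = 793.74 kJ/kg


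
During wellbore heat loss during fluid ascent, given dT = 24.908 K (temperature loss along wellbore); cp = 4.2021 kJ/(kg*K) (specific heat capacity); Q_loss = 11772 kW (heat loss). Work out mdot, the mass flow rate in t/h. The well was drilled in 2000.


mdot = Q_loss / (cp * dT)
mdot = 11772 / (4.2021 * 24.908)
mdot = 112.4722 kg/s
Convert: 112.4722 kg/s * 3.6 = 404.90 t/h
mdot = 404.90 t/h


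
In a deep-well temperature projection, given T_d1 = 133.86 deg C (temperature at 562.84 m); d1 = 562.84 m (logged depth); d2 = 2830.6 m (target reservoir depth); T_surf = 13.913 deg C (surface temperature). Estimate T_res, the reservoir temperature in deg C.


Step 1: grad = (T_d1 - T_surf)/d1 * 1000 = (133.86 - 13.913)/562.84 * 1000 = 213.1103 deg C/km
Step 2: T_res = T_surf + grad*d2/1000 = 13.913 + 213.1103*2830.6/1000 = 617.14 deg C
T_res = 617.14 deg C


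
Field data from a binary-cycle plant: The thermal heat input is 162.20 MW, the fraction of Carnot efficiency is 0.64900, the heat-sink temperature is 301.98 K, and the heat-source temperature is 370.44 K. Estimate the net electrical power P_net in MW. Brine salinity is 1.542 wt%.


Step 1: eta = (1 - Tc/Th)*f = (1 - 301.98/370.44)*0.649 = 0.1199399
Step 2: P_net = eta * Q_in = 0.1199399 * 162.2 = 19.454 MW
P_net = 19.454 MW


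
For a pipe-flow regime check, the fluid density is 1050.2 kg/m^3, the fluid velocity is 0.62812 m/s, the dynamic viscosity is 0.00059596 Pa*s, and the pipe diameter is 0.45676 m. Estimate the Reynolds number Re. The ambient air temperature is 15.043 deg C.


Re = rho * vel * D / mu
Re = 1050.2 * 0.62812 * 0.45676 / 0.00059596
Re = 5.0557e+05


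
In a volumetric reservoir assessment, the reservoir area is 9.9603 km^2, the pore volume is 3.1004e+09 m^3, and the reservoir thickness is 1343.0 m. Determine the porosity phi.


phi = Vp / (A * 1e6 * hr)
phi = 3.1004e+09 / (9.9603 * 1e6 * 1343.0)
phi = 0.23178


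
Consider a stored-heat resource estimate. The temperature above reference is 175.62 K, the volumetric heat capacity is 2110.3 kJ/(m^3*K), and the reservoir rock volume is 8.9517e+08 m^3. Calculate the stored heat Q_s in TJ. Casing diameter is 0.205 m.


Q_s = Vr * rhoc * dT / 1e12
Q_s = 8.9517e+08 * 2110.3 * 175.62 / 1e12
Q_s = 331.7597 PJ
Convert: 331.7597 PJ * 1000.0 = 3.3176e+05 TJ
Q_s = 3.3176e+05 TJ


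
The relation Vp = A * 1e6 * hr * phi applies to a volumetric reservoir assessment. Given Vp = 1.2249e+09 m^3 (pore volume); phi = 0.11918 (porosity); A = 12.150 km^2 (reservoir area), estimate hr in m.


hr = Vp / (A * 1e6 * phi)
hr = 1.2249e+09 / (12.150 * 1e6 * 0.11918)
hr = 845.90 m


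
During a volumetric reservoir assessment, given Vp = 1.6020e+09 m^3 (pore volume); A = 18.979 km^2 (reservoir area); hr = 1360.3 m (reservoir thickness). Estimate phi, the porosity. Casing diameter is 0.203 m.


phi = Vp / (A * 1e6 * hr)
phi = 1.6020e+09 / (18.979 * 1e6 * 1360.3)
phi = 0.062052


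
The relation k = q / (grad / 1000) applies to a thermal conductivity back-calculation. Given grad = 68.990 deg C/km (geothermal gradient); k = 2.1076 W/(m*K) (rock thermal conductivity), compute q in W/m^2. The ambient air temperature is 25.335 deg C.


q = k * grad / 1000
q = 2.1076 * 68.990 / 1000
q = 0.14540 W/m^2


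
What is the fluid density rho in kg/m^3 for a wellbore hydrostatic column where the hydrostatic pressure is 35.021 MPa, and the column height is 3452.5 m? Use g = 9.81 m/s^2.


rho = P * 1e6 / (g * h)
rho = 35.021 * 1e6 / (9.81 * 3452.5)
rho = 1034.0 kg/m^3


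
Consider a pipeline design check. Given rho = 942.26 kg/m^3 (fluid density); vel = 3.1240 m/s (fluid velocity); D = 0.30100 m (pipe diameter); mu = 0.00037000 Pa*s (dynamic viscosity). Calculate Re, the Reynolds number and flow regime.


Step 1: Re = rho*vel*D/mu = 942.26*3.124*0.301/0.00037 = 2.3947e+06
Step 2: Re = 2.3947e+06 > 4000, so flow is turbulent.
Re = 2.3947e+06 (turbulent)


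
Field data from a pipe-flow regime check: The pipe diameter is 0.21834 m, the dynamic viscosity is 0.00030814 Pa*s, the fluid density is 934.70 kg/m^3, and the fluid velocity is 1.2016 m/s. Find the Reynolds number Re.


Re = rho * vel * D / mu
Re = 934.70 * 1.2016 * 0.21834 / 0.00030814
Re = 7.9582e+05


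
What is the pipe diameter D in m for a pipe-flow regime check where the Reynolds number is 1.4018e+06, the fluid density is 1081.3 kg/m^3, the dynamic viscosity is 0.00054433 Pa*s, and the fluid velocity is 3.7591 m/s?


D = Re * mu / (rho * vel)
D = 1.4018e+06 * 0.00054433 / (1081.3 * 3.7591)
D = 0.18772 m


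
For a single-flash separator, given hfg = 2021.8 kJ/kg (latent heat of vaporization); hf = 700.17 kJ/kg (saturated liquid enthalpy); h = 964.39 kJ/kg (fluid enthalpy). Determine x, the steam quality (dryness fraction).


x = (h - hf) / hfg
x = (964.39 - 700.17) / 2021.8
x = 0.13069


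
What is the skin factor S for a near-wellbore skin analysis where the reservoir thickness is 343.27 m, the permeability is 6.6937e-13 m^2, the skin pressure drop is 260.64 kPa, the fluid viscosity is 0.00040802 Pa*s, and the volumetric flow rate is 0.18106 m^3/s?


S = dP_s * 1000 * 2*pi*k*hr / (q*mu)
S = 260.64 * 1000 * 2*pi*6.6937e-13*343.27 / (0.18106*0.00040802)
S = 5.0935


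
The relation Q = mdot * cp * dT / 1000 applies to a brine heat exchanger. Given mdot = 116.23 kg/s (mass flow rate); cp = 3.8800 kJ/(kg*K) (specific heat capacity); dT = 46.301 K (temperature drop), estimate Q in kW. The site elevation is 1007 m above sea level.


Q = mdot * cp * dT / 1000
Q = 116.23 * 3.8800 * 46.301 / 1000
Q = 20.88047 MW
Convert: 20.88047 MW * 1000.0 = 20880 kW
Q = 20880 kW


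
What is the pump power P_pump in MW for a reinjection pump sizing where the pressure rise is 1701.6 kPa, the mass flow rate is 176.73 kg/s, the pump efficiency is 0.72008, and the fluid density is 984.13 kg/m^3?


P_pump = mdot * dP / (rho * eta)
P_pump = 176.73 * 1701.6 / (984.13 * 0.72008)
P_pump = 424.3601 kW
Convert: 424.3601 kW * 0.001 = 0.42436 MW
P_pump = 0.42436 MW


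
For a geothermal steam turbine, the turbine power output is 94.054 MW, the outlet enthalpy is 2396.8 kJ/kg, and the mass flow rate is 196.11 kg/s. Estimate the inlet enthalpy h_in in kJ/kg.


h_in = h_out + P * 1000 / mdot
h_in = 2396.8 + 94.054 * 1000 / 196.11
h_in = 2876.4 kJ/kg


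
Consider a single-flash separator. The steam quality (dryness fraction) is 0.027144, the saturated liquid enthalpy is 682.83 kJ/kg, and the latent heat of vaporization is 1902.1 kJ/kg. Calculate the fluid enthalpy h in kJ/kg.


h = hf + x * hfg
h = 682.83 + 0.027144 * 1902.1
h = 734.46 kJ/kg


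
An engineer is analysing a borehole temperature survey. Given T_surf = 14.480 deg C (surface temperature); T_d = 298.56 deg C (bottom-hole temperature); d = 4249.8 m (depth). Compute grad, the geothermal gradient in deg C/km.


grad = (T_d - T_surf) / d * 1000
grad = (298.56 - 14.480) / 4249.8 * 1000
grad = 66.845 deg C/km


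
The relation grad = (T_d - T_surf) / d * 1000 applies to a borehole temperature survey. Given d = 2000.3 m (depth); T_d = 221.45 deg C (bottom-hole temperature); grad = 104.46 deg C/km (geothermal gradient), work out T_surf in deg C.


T_surf = T_d - grad * d / 1000
T_surf = 221.45 - 104.46 * 2000.3 / 1000
T_surf = 12.499 deg C


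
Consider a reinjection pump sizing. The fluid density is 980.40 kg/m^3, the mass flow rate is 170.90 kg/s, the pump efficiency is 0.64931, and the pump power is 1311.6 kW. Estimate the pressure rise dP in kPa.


dP = P_pump * rho * eta / mdot
dP = 1311.6 * 980.40 * 0.64931 / 170.90
dP = 4885.6 kPa


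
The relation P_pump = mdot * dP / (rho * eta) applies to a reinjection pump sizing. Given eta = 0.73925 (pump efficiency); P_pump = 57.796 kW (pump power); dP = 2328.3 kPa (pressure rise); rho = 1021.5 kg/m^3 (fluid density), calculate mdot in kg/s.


mdot = P_pump * rho * eta / dP
mdot = 57.796 * 1021.5 * 0.73925 / 2328.3
mdot = 18.745 kg/s


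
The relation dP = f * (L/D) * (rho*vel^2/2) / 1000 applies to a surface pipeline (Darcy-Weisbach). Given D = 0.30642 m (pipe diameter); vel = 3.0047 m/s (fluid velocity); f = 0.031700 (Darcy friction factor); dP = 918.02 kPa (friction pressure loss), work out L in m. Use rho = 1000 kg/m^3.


L = dP*1000*D / (f*rho*vel^2/2)
L = 918.02*1000*0.30642 / (0.031700*1000*3.0047^2/2)
L = 1965.8 m


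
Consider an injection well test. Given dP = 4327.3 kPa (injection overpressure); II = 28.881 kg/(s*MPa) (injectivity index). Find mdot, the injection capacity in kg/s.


mdot = II * dP / 1000
mdot = 28.881 * 4327.3 / 1000
mdot = 124.98 kg/s


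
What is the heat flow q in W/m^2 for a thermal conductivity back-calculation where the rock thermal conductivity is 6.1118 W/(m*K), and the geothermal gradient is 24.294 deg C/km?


q = k * grad / 1000
q = 6.1118 * 24.294 / 1000
q = 0.14848 W/m^2


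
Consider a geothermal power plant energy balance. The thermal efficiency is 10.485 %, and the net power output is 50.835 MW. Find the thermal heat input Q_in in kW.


Q_in = W_net / (eta / 100)
Q_in = 50.835 / (10.485 / 100)
Q_in = 484.8355 MW
Convert: 484.8355 MW * 1000.0 = 4.8484e+05 kW
Q_in = 4.8484e+05 kW


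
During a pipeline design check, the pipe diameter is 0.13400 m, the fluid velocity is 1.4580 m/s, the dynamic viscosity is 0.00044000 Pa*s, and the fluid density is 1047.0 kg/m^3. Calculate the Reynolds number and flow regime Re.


Step 1: Re = rho*vel*D/mu = 1047.0*1.458*0.134/0.00044 = 4.6490e+05
Step 2: Re = 4.6490e+05 > 4000, so flow is turbulent.
Re = 4.6490e+05 (turbulent)


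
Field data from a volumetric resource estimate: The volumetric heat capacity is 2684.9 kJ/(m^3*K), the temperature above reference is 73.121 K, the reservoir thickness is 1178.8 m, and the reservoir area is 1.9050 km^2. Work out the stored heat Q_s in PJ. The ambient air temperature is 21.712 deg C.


Step 1: Vr = A*1e6*hr = 1.905*1e6*1178.8 = 2.245614e+09 m^3
Step 2: Q_s = Vr*rhoc*dT/1e12 = 2.245614e+09*2684.9*73.121/1e12 = 440.86 PJ
Q_s = 440.86 PJ


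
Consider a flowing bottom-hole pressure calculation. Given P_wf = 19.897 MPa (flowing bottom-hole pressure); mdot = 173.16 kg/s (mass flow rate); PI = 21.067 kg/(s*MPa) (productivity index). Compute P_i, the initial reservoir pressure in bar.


P_i = P_wf + mdot / PI
P_i = 19.897 + 173.16 / 21.067
P_i = 28.11649 MPa
Convert: 28.11649 MPa * 10.0 = 281.16 bar
P_i = 281.16 bar


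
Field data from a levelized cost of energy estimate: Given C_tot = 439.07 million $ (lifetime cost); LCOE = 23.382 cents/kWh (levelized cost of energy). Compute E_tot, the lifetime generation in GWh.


E_tot = C_tot / LCOE * 100
E_tot = 439.07 / 23.382 * 100
E_tot = 1877.8 GWh


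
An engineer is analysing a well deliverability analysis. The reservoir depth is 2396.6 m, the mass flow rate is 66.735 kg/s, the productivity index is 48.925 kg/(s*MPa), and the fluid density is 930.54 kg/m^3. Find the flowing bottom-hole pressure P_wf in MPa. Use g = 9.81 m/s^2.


Step 1: P_i = rho*g*h/1e6 = 930.54*9.81*2396.6/1e6 = 21.87760 MPa
Step 2: P_wf = P_i - mdot/PI = 21.87760 - 66.735/48.925 = 20.514 MPa
P_wf = 20.514 MPa


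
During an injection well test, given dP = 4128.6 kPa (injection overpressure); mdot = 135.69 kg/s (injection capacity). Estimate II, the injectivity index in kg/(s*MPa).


II = mdot * 1000 / dP
II = 135.69 * 1000 / 4128.6
II = 32.866 kg/(s*MPa)


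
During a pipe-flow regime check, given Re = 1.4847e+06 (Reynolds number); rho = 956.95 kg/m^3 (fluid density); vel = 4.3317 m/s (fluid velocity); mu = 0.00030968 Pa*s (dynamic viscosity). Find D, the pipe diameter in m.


D = Re * mu / (rho * vel)
D = 1.4847e+06 * 0.00030968 / (956.95 * 4.3317)
D = 0.11092 m


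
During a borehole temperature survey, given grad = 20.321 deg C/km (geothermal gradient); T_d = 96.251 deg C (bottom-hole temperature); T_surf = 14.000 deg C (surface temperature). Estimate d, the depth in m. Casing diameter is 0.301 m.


d = (T_d - T_surf) / grad * 1000
d = (96.251 - 14.000) / 20.321 * 1000
d = 4047.6 m


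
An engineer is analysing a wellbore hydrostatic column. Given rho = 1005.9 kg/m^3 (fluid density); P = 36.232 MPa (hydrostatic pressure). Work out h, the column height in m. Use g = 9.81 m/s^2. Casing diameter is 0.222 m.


h = P * 1e6 / (g * rho)
h = 36.232 * 1e6 / (9.81 * 1005.9)
h = 3671.7 m


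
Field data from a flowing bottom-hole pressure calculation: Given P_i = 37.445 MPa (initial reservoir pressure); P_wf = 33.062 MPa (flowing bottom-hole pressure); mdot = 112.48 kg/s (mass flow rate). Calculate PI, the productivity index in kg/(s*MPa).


PI = mdot / (P_i - P_wf)
PI = 112.48 / (37.445 - 33.062)
PI = 25.663 kg/(s*MPa)


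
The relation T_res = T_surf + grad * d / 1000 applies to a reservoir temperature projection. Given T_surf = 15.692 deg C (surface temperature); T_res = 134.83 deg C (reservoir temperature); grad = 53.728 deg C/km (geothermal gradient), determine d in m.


d = (T_res - T_surf) / grad * 1000
d = (134.83 - 15.692) / 53.728 * 1000
d = 2217.4 m


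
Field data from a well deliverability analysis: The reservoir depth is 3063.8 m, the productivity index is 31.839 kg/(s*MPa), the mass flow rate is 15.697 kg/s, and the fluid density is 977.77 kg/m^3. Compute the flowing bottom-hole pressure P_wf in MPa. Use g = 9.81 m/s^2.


Step 1: P_i = rho*g*h/1e6 = 977.77*9.81*3063.8/1e6 = 29.38774 MPa
Step 2: P_wf = P_i - mdot/PI = 29.38774 - 15.697/31.839 = 28.895 MPa
P_wf = 28.895 MPa


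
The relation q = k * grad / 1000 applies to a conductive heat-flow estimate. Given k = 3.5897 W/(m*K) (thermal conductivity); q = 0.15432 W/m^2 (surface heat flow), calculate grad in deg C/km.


grad = q * 1000 / k
grad = 0.15432 * 1000 / 3.5897
grad = 42.990 deg C/km


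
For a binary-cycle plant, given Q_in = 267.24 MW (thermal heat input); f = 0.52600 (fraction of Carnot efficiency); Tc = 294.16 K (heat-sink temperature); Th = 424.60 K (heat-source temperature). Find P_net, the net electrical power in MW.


Step 1: eta = (1 - Tc/Th)*f = (1 - 294.16/424.6)*0.526 = 0.1615908
Step 2: P_net = eta * Q_in = 0.1615908 * 267.24 = 43.184 MW
P_net = 43.184 MW


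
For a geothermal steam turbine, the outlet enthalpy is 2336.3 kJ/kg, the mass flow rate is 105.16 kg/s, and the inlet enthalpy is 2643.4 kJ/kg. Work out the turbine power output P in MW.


P = mdot * (h_in - h_out) / 1000
P = 105.16 * (2643.4 - 2336.3) / 1000
P = 32.295 MW


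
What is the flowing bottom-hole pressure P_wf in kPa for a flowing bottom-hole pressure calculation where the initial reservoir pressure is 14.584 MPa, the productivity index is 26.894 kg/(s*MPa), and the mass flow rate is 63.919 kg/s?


P_wf = P_i - mdot / PI
P_wf = 14.584 - 63.919 / 26.894
P_wf = 12.20730 MPa
Convert: 12.20730 MPa * 1000.0 = 12207 kPa
P_wf = 12207 kPa


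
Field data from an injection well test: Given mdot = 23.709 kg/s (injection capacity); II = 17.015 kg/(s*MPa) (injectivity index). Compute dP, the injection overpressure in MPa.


dP = mdot * 1000 / II
dP = 23.709 * 1000 / 17.015
dP = 1393.418 kPa
Convert: 1393.418 kPa * 0.001 = 1.3934 MPa
dP = 1.3934 MPa


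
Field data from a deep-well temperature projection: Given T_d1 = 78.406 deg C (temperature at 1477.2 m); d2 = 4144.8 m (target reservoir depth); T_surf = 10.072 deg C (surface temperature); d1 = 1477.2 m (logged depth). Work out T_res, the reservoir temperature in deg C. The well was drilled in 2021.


Step 1: grad = (T_d1 - T_surf)/d1 * 1000 = (78.406 - 10.072)/1477.2 * 1000 = 46.25914 deg C/km
Step 2: T_res = T_surf + grad*d2/1000 = 10.072 + 46.25914*4144.8/1000 = 201.81 deg C
T_res = 201.81 deg C


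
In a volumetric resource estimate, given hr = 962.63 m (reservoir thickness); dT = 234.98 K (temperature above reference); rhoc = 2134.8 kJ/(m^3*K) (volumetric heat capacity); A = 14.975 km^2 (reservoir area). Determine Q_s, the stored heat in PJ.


Step 1: Vr = A*1e6*hr = 14.975*1e6*962.63 = 1.441538e+10 m^3
Step 2: Q_s = Vr*rhoc*dT/1e12 = 1.441538e+10*2134.8*234.98/1e12 = 7231.3 PJ
Q_s = 7231.3 PJ


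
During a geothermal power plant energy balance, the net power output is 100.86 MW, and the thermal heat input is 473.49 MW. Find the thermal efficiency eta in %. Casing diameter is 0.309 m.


eta = W_net / Q_in * 100
eta = 100.86 / 473.49 * 100
eta = 21.301 %


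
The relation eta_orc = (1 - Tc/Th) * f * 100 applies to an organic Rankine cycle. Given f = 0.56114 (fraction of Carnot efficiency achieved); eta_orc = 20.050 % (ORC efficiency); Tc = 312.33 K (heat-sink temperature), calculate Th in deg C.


Th = Tc / (1 - (eta_orc/100)/f)
Th = 312.33 / (1 - (20.050/100)/0.56114)
Th = 485.9718 K
Convert to deg C: 485.9718 - 273.15 = 212.82 deg C
Th = 212.82 deg C


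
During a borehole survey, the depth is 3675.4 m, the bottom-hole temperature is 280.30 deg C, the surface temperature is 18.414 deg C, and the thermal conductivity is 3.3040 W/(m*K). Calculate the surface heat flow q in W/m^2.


Step 1: grad = (T_d - T_surf)/d * 1000 = (280.3 - 18.414)/3675.4 * 1000 = 71.25374 deg C/km
Step 2: q = k * grad / 1000 = 3.304 * 71.25374 / 1000 = 0.23542 W/m^2
q = 0.23542 W/m^2


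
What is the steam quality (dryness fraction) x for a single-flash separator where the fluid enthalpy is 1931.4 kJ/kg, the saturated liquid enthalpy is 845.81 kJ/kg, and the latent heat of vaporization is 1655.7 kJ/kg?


x = (h - hf) / hfg
x = (1931.4 - 845.81) / 1655.7
x = 0.65567


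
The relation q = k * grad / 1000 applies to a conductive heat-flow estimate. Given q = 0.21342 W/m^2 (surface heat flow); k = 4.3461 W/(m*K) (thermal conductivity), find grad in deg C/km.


grad = q * 1000 / k
grad = 0.21342 * 1000 / 4.3461
grad = 49.106 deg C/km


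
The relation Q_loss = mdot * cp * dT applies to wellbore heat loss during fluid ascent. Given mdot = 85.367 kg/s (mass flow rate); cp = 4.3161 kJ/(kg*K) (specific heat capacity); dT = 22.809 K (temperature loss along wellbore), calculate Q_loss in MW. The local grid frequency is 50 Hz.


Q_loss = mdot * cp * dT
Q_loss = 85.367 * 4.3161 * 22.809
Q_loss = 8404.033 kW
Convert: 8404.033 kW * 0.001 = 8.4040 MW
Q_loss = 8.4040 MW


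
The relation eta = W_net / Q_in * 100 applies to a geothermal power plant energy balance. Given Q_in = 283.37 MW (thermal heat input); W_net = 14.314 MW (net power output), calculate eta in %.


eta = W_net / Q_in * 100
eta = 14.314 / 283.37 * 100
eta = 5.0513 %


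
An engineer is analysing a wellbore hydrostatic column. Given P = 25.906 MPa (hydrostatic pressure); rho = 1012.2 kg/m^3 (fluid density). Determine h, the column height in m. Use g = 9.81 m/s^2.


h = P * 1e6 / (g * rho)
h = 25.906 * 1e6 / (9.81 * 1012.2)
h = 2608.9 m


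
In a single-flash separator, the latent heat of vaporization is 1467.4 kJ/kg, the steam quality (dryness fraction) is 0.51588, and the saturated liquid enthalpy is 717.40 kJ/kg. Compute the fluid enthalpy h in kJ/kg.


h = hf + x * hfg
h = 717.40 + 0.51588 * 1467.4
h = 1474.4 kJ/kg


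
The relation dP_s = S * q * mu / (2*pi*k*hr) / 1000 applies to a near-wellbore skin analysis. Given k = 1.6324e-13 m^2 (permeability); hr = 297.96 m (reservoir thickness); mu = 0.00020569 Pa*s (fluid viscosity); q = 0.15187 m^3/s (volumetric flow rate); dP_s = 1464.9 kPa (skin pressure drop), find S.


S = dP_s * 1000 * 2*pi*k*hr / (q*mu)
S = 1464.9 * 1000 * 2*pi*1.6324e-13*297.96 / (0.15187*0.00020569)
S = 14.331


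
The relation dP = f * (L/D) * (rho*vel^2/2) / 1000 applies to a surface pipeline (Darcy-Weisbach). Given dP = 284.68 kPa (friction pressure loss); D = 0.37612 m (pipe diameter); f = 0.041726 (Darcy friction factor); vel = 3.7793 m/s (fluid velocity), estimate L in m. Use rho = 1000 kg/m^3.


L = dP*1000*D / (f*rho*vel^2/2)
L = 284.68*1000*0.37612 / (0.041726*1000*3.7793^2/2)
L = 359.32 m


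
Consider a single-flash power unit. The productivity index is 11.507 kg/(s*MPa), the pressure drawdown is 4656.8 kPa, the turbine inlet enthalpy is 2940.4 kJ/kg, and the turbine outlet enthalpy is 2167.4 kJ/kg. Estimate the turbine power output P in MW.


Step 1: mdot = PI * dP / 1000 = 11.507 * 4656.8 / 1000 = 53.58580 kg/s
Step 2: P = mdot*(h_in - h_out)/1000 = 53.58580*(2940.4 - 2167.4)/1000 = 41.422 MW
P = 41.422 MW


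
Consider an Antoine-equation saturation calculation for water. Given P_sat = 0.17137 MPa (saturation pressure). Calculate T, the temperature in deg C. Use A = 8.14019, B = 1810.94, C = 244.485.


T = B / (A - log10(P_sat * 760 / 0.101325)) - C
T = 1810.94 / (8.14019 - log10(0.17137 * 760 / 0.101325)) - 244.485
T = 115.46 deg C


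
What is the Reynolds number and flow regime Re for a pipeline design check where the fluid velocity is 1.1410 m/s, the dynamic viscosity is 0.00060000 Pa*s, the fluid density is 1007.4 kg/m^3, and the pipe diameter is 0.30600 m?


Step 1: Re = rho*vel*D/mu = 1007.4*1.141*0.306/0.0006 = 5.8622e+05
Step 2: Re = 5.8622e+05 > 4000, so flow is turbulent.
Re = 5.8622e+05 (turbulent)


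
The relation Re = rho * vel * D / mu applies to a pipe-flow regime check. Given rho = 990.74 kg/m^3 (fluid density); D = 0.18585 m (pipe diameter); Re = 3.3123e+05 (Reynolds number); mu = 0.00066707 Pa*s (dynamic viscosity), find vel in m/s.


vel = Re * mu / (rho * D)
vel = 3.3123e+05 * 0.00066707 / (990.74 * 0.18585)
vel = 1.2000 m/s


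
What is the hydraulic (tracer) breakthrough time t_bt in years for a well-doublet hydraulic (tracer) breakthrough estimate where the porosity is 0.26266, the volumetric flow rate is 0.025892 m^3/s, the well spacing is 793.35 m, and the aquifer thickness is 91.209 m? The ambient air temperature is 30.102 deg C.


t_bt = pi * hr * phi * L^2 / (3 * Qv) / (365.25*86400)
t_bt = pi * 91.209 * 0.26266 * 793.35^2 / (3 * 0.025892) / (365.25*86400)
t_bt = 19.325 years


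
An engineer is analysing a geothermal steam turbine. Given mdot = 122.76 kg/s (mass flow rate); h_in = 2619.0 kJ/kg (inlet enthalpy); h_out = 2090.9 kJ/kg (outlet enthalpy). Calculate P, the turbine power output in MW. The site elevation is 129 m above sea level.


P = mdot * (h_in - h_out) / 1000
P = 122.76 * (2619.0 - 2090.9) / 1000
P = 64.830 MW


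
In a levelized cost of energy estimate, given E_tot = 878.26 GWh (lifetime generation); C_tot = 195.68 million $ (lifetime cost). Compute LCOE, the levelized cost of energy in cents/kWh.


LCOE = C_tot / E_tot * 100
LCOE = 195.68 / 878.26 * 100
LCOE = 22.280 cents/kWh


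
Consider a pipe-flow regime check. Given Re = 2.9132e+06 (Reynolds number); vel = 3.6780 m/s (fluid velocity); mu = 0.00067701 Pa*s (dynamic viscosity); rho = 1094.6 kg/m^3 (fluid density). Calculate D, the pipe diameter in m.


D = Re * mu / (rho * vel)
D = 2.9132e+06 * 0.00067701 / (1094.6 * 3.6780)
D = 0.48989 m


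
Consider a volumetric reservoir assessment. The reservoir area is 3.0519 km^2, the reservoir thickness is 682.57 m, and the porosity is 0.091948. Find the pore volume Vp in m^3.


Vp = A * 1e6 * hr * phi
Vp = 3.0519 * 1e6 * 682.57 * 0.091948
Vp = 1.9154e+08 m^3


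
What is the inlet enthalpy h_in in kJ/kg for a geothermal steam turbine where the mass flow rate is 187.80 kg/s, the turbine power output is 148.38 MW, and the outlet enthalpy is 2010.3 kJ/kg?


h_in = h_out + P * 1000 / mdot
h_in = 2010.3 + 148.38 * 1000 / 187.80
h_in = 2800.4 kJ/kg


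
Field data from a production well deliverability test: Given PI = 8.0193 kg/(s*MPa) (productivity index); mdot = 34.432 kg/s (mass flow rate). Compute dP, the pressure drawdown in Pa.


dP = mdot * 1000 / PI
dP = 34.432 * 1000 / 8.0193
dP = 4293.642 kPa
Convert: 4293.642 kPa * 1000.0 = 4.2936e+06 Pa
dP = 4.2936e+06 Pa


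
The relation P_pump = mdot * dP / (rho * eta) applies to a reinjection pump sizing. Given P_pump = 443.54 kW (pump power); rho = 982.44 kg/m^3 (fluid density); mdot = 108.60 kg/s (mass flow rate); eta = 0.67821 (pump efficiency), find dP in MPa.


dP = P_pump * rho * eta / mdot
dP = 443.54 * 982.44 * 0.67821 / 108.60
dP = 2721.280 kPa
Convert: 2721.280 kPa * 0.001 = 2.7213 MPa
dP = 2.7213 MPa


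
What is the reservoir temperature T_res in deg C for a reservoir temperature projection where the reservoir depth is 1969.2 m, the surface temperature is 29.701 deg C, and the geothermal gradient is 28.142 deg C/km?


T_res = T_surf + grad * d / 1000
T_res = 29.701 + 28.142 * 1969.2 / 1000
T_res = 85.118 deg C


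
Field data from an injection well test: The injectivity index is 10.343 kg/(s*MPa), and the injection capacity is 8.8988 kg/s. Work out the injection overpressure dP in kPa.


dP = mdot * 1000 / II
dP = 8.8988 * 1000 / 10.343
dP = 860.37 kPa


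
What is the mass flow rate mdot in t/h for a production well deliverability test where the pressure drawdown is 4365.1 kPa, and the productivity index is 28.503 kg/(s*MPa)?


mdot = PI * dP / 1000
mdot = 28.503 * 4365.1 / 1000
mdot = 124.4184 kg/s
Convert: 124.4184 kg/s * 3.6 = 447.91 t/h
mdot = 447.91 t/h


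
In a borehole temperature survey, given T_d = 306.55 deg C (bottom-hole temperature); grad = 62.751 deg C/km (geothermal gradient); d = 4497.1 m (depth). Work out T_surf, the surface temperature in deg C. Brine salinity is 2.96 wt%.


T_surf = T_d - grad * d / 1000
T_surf = 306.55 - 62.751 * 4497.1 / 1000
T_surf = 24.352 deg C


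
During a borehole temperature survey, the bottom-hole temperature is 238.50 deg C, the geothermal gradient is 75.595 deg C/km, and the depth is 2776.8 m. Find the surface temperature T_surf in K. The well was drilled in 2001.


T_surf = T_d - grad * d / 1000
T_surf = 238.50 - 75.595 * 2776.8 / 1000
T_surf = 28.58780 deg C
Convert to K: 28.58780 + 273.15 = 301.74 K
T_surf = 301.74 K


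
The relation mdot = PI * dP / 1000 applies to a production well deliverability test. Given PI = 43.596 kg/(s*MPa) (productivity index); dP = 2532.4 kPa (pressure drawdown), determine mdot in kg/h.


mdot = PI * dP / 1000
mdot = 43.596 * 2532.4 / 1000
mdot = 110.4025 kg/s
Convert: 110.4025 kg/s * 3600.0 = 3.9745e+05 kg/h
mdot = 3.9745e+05 kg/h


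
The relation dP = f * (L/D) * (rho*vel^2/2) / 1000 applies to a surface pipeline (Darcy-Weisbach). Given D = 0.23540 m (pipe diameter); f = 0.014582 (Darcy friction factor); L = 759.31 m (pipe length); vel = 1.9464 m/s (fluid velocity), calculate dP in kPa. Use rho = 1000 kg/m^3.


dP = f * (L/D) * (rho*vel^2/2) / 1000
dP = 0.014582 * (759.31/0.23540) * (1000*1.9464^2/2) / 1000
dP = 89.097 kPa


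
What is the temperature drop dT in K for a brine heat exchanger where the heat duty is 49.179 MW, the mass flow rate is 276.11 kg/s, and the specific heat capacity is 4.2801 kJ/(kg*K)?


dT = Q * 1000 / (mdot * cp)
dT = 49.179 * 1000 / (276.11 * 4.2801)
dT = 41.614 K


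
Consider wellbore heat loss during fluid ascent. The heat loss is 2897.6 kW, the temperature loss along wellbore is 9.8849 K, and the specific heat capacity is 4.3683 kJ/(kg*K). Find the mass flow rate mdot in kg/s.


mdot = Q_loss / (cp * dT)
mdot = 2897.6 / (4.3683 * 9.8849)
mdot = 67.105 kg/s
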